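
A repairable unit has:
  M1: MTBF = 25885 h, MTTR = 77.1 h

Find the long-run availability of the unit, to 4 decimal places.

0.9970

A(M1) = MTBF/(MTBF+MTTR) = 25885/(25885+77.1) = 0.9970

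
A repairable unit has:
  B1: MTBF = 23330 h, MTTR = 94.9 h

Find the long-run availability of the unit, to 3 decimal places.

A(B1) = MTBF/(MTBF+MTTR) = 23330/(23330+94.9) = 0.996

0.996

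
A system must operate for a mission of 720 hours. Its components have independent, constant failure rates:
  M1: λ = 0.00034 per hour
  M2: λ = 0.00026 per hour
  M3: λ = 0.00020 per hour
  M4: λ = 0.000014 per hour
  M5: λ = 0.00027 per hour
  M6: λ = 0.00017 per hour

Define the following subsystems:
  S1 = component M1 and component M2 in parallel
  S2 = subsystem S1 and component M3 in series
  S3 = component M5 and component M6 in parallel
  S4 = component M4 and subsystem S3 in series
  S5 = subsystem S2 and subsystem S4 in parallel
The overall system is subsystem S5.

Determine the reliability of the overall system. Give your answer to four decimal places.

R(M1) = exp(−0.00034 × 720) = 0.782861
R(M2) = exp(−0.00026 × 720) = 0.829278
R(M3) = exp(−0.00020 × 720) = 0.865888
R(M4) = exp(−0.000014 × 720) = 0.989971
R(M5) = exp(−0.00027 × 720) = 0.823329
R(M6) = exp(−0.00017 × 720) = 0.884794
Parallel (M1 and M2): 1 − (1 − 0.782861)(1 − 0.829278) = 0.962930
Series ([0.962930] and M3): 0.962930 × 0.865888 = 0.833790
Parallel (M5 and M6): 1 − (1 − 0.823329)(1 − 0.884794) = 0.979646
Series (M4 and [0.979646]): 0.989971 × 0.979646 = 0.969821
Parallel ([0.833790] and [0.969821]): 1 − (1 − 0.833790)(1 − 0.969821) = 0.9950

0.9950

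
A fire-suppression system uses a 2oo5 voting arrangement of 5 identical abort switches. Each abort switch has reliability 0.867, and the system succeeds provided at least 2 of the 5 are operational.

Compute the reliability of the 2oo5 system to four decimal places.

R = Σ_{i=2}^{5} C(5,i) p^i (1−p)^{5−i} with p = 0.867
C(5,2)·0.867^2·0.133^3 = 0.017685
C(5,3)·0.867^3·0.133^2 = 0.115282
C(5,4)·0.867^4·0.133^1 = 0.375749
C(5,5)·0.867^5·0.133^0 = 0.489887
Sum = 0.9986

0.9986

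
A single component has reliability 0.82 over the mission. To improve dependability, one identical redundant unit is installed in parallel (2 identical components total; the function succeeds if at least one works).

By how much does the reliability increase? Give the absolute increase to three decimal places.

0.148

R_before = 0.82
R_after = 1 − (1 − 0.82)^2 = 0.968
ΔR = 0.968 − 0.82 = 0.148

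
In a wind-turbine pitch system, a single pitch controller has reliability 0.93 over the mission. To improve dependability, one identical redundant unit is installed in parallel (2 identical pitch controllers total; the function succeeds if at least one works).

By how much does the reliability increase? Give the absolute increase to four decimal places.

0.0651

R_before = 0.93
R_after = 1 − (1 − 0.93)^2 = 0.9951
ΔR = 0.9951 − 0.93 = 0.0651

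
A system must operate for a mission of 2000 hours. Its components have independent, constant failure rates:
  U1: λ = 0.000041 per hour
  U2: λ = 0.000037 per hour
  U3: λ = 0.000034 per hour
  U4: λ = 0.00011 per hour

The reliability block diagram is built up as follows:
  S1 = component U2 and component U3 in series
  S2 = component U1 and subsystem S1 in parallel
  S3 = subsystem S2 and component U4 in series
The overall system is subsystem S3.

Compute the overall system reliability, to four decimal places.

0.7942

R(U1) = exp(−0.000041 × 2000) = 0.921272
R(U2) = exp(−0.000037 × 2000) = 0.928672
R(U3) = exp(−0.000034 × 2000) = 0.934260
R(U4) = exp(−0.00011 × 2000) = 0.802519
Series (U2 and U3): 0.928672 × 0.934260 = 0.867621
Parallel (U1 and [0.867621]): 1 − (1 − 0.921272)(1 − 0.867621) = 0.989578
Series ([0.989578] and U4): 0.989578 × 0.802519 = 0.7942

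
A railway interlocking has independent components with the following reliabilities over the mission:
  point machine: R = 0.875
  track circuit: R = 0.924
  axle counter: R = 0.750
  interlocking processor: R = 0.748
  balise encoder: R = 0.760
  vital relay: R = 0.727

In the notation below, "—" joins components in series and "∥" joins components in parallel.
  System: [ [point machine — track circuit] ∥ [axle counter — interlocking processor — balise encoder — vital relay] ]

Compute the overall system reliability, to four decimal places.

0.8679

Series (point machine and track circuit): 0.875000 × 0.924000 = 0.808500
Series (axle counter, interlocking processor, balise encoder, and vital relay): 0.750000 × 0.748000 × 0.760000 × 0.727000 = 0.309964
Parallel ([0.808500] and [0.309964]): 1 − (1 − 0.808500)(1 − 0.309964) = 0.8679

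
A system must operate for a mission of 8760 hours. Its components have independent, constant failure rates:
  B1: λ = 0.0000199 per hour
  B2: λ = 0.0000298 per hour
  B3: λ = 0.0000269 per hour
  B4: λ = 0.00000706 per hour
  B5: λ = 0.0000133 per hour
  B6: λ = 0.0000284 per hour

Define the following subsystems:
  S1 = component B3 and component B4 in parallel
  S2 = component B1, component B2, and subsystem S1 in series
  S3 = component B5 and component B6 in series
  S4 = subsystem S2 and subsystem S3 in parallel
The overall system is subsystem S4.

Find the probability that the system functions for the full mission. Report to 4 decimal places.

R(B1) = exp(−0.0000199 × 8760) = 0.840025
R(B2) = exp(−0.0000298 × 8760) = 0.770244
R(B3) = exp(−0.0000269 × 8760) = 0.790062
R(B4) = exp(−0.00000706 × 8760) = 0.940028
R(B5) = exp(−0.0000133 × 8760) = 0.890023
R(B6) = exp(−0.0000284 × 8760) = 0.779748
Parallel (B3 and B4): 1 − (1 − 0.790062)(1 − 0.940028) = 0.987410
Series (B1, B2, and [0.987410]): 0.840025 × 0.770244 × 0.987410 = 0.638878
Series (B5 and B6): 0.890023 × 0.779748 = 0.693994
Parallel ([0.638878] and [0.693994]): 1 − (1 − 0.638878)(1 − 0.693994) = 0.8895

0.8895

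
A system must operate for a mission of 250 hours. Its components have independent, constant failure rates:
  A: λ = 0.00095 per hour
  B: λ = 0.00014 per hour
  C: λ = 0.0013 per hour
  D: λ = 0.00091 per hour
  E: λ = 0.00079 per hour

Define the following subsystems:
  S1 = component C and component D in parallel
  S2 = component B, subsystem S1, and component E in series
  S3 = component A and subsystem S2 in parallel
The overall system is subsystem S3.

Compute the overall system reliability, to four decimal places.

R(A) = exp(−0.00095 × 250) = 0.788597
R(B) = exp(−0.00014 × 250) = 0.965605
R(C) = exp(−0.0013 × 250) = 0.722527
R(D) = exp(−0.00091 × 250) = 0.796522
R(E) = exp(−0.00079 × 250) = 0.820780
Parallel (C and D): 1 − (1 − 0.722527)(1 − 0.796522) = 0.943540
Series (B, [0.943540], and E): 0.965605 × 0.943540 × 0.820780 = 0.747802
Parallel (A and [0.747802]): 1 − (1 − 0.788597)(1 − 0.747802) = 0.9467

0.9467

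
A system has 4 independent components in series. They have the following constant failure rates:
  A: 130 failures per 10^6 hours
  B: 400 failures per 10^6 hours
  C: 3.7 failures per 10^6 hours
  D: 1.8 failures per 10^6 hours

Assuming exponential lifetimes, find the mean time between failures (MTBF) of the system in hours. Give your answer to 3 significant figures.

Series of exponential components: λ_sys = Σ λ_i
λ_sys = 0.00013 + 0.00040 + 0.0000037 + 0.0000018 = 5.3550e-04 /h
MTBF = 1 / λ_sys = 1870 h

1870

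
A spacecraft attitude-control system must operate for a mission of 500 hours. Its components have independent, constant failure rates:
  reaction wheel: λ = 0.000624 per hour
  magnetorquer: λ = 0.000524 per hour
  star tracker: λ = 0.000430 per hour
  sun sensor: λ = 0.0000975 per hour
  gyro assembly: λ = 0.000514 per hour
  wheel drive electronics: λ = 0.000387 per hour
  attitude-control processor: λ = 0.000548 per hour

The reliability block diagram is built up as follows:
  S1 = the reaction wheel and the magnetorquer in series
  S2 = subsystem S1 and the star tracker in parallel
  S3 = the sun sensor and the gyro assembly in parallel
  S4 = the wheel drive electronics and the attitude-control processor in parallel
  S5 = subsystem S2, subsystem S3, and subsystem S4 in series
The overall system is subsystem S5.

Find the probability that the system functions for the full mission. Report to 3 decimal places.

R(reaction wheel) = exp(−0.000624 × 500) = 0.73198
R(magnetorquer) = exp(−0.000524 × 500) = 0.76951
R(star tracker) = exp(−0.000430 × 500) = 0.80654
R(sun sensor) = exp(−0.0000975 × 500) = 0.95242
R(gyro assembly) = exp(−0.000514 × 500) = 0.77337
R(wheel drive electronics) = exp(−0.000387 × 500) = 0.82407
R(attitude-control processor) = exp(−0.000548 × 500) = 0.76033
Series (reaction wheel and magnetorquer): 0.73198 × 0.76951 = 0.56327
Parallel ([0.56327] and star tracker): 1 − (1 − 0.56327)(1 − 0.80654) = 0.91551
Parallel (sun sensor and gyro assembly): 1 − (1 − 0.95242)(1 − 0.77337) = 0.98922
Parallel (wheel drive electronics and attitude-control processor): 1 − (1 − 0.82407)(1 − 0.76033) = 0.95783
Series ([0.91551], [0.98922], and [0.95783]): 0.91551 × 0.98922 × 0.95783 = 0.867

0.867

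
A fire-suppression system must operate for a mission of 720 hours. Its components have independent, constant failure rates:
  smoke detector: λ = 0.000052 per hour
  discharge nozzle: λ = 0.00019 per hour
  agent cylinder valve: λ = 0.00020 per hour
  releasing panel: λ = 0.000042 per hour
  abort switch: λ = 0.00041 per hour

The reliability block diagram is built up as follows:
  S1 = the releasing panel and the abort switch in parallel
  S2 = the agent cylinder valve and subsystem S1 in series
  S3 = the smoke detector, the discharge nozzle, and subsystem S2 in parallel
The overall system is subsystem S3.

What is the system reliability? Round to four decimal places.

R(smoke detector) = exp(−0.000052 × 720) = 0.963252
R(discharge nozzle) = exp(−0.00019 × 720) = 0.872145
R(agent cylinder valve) = exp(−0.00020 × 720) = 0.865888
R(releasing panel) = exp(−0.000042 × 720) = 0.970213
R(abort switch) = exp(−0.00041 × 720) = 0.744383
Parallel (releasing panel and abort switch): 1 − (1 − 0.970213)(1 − 0.744383) = 0.992386
Series (agent cylinder valve and [0.992386]): 0.865888 × 0.992386 = 0.859295
Parallel (smoke detector, discharge nozzle, and [0.859295]): 1 − (1 − 0.963252)(1 − 0.872145)(1 − 0.859295) = 0.9993

0.9993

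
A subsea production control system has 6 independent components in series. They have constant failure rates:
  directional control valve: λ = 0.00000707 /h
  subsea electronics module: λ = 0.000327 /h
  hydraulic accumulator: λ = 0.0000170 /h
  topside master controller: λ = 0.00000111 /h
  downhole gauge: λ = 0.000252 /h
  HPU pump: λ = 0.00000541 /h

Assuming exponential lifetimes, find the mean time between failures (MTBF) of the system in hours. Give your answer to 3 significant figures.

Series of exponential components: λ_sys = Σ λ_i
λ_sys = 0.00000707 + 0.000327 + 0.0000170 + 0.00000111 + 0.000252 + 0.00000541 = 6.0959e-04 /h
MTBF = 1 / λ_sys = 1640 h

1640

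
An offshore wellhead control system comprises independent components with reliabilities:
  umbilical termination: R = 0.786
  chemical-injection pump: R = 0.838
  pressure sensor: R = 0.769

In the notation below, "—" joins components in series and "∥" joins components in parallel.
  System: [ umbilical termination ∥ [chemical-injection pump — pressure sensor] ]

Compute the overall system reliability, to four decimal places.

0.9239

Series (chemical-injection pump and pressure sensor): 0.838000 × 0.769000 = 0.644422
Parallel (umbilical termination and [0.644422]): 1 − (1 − 0.786000)(1 − 0.644422) = 0.9239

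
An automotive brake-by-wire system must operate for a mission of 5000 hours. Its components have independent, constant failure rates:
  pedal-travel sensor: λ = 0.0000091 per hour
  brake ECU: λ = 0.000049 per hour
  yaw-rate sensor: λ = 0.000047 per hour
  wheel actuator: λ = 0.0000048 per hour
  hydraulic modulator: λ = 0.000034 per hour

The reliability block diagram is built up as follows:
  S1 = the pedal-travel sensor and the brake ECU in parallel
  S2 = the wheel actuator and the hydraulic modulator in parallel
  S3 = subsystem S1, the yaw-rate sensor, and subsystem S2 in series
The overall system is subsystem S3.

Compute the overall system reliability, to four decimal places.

R(pedal-travel sensor) = exp(−0.0000091 × 5000) = 0.955520
R(brake ECU) = exp(−0.000049 × 5000) = 0.782705
R(yaw-rate sensor) = exp(−0.000047 × 5000) = 0.790571
R(wheel actuator) = exp(−0.0000048 × 5000) = 0.976286
R(hydraulic modulator) = exp(−0.000034 × 5000) = 0.843665
Parallel (pedal-travel sensor and brake ECU): 1 − (1 − 0.955520)(1 − 0.782705) = 0.990335
Parallel (wheel actuator and hydraulic modulator): 1 − (1 − 0.976286)(1 − 0.843665) = 0.996293
Series ([0.990335], yaw-rate sensor, and [0.996293]): 0.990335 × 0.790571 × 0.996293 = 0.7800

0.7800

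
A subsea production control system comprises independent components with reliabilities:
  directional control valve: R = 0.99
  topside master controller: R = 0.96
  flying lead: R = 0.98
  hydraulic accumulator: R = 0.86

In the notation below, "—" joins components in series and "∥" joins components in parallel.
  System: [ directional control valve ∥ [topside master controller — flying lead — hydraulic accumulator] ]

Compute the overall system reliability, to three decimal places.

Series (topside master controller, flying lead, and hydraulic accumulator): 0.96000 × 0.98000 × 0.86000 = 0.80909
Parallel (directional control valve and [0.80909]): 1 − (1 − 0.99000)(1 − 0.80909) = 0.998

0.998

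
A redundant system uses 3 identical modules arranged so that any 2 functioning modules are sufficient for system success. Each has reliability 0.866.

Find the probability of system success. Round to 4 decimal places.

0.9509

R = Σ_{i=2}^{3} C(3,i) p^i (1−p)^{3−i} with p = 0.866
C(3,2)·0.866^2·0.134^1 = 0.301482
C(3,3)·0.866^3·0.134^0 = 0.649462
Sum = 0.9509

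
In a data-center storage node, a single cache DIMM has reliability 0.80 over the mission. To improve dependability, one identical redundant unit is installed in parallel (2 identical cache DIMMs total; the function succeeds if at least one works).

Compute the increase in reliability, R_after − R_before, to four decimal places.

R_before = 0.80
R_after = 1 − (1 − 0.80)^2 = 0.9600
ΔR = 0.9600 − 0.80 = 0.1600

0.1600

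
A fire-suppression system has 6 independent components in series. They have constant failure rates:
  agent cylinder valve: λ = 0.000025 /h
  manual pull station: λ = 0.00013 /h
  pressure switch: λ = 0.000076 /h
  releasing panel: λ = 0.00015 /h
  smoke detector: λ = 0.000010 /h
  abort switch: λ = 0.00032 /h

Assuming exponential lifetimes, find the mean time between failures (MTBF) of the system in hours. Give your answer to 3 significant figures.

Series of exponential components: λ_sys = Σ λ_i
λ_sys = 0.000025 + 0.00013 + 0.000076 + 0.00015 + 0.000010 + 0.00032 = 7.1100e-04 /h
MTBF = 1 / λ_sys = 1410 h

1410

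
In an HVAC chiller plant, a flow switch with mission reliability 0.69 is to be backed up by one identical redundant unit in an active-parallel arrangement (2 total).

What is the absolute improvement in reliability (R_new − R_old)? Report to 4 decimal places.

0.2139

R_before = 0.69
R_after = 1 − (1 − 0.69)^2 = 0.9039
ΔR = 0.9039 − 0.69 = 0.2139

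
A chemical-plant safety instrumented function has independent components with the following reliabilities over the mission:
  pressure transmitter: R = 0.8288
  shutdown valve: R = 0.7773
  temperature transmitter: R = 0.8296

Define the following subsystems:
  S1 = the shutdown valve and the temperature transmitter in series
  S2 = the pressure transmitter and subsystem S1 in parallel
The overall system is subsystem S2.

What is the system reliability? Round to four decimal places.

0.9392

Series (shutdown valve and temperature transmitter): 0.777300 × 0.829600 = 0.644848
Parallel (pressure transmitter and [0.644848]): 1 − (1 − 0.828800)(1 − 0.644848) = 0.9392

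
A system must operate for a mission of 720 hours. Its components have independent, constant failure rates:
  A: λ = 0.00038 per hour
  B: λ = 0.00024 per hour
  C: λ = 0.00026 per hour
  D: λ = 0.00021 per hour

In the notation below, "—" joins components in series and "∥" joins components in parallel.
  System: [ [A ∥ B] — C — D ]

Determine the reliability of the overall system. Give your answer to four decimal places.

R(A) = exp(−0.00038 × 720) = 0.760636
R(B) = exp(−0.00024 × 720) = 0.841306
R(C) = exp(−0.00026 × 720) = 0.829278
R(D) = exp(−0.00021 × 720) = 0.859676
Parallel (A and B): 1 − (1 − 0.760636)(1 − 0.841306) = 0.962014
Series ([0.962014], C, and D): 0.962014 × 0.829278 × 0.859676 = 0.6858

0.6858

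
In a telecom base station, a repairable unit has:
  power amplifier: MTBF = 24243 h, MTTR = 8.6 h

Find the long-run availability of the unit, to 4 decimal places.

A(power amplifier) = MTBF/(MTBF+MTTR) = 24243/(24243+8.6) = 0.9996

0.9996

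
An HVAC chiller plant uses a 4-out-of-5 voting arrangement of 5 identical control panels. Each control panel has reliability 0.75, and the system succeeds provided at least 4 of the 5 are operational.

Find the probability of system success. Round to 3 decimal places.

R = Σ_{i=4}^{5} C(5,i) p^i (1−p)^{5−i} with p = 0.75
C(5,4)·0.75^4·0.25^1 = 0.39551
C(5,5)·0.75^5·0.25^0 = 0.23730
Sum = 0.633

0.633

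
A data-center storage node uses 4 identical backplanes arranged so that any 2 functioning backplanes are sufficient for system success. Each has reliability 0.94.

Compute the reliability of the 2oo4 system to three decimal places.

R = Σ_{i=2}^{4} C(4,i) p^i (1−p)^{4−i} with p = 0.94
C(4,2)·0.94^2·0.06^2 = 0.01909
C(4,3)·0.94^3·0.06^1 = 0.19934
C(4,4)·0.94^4·0.06^0 = 0.78075
Sum = 0.999

0.999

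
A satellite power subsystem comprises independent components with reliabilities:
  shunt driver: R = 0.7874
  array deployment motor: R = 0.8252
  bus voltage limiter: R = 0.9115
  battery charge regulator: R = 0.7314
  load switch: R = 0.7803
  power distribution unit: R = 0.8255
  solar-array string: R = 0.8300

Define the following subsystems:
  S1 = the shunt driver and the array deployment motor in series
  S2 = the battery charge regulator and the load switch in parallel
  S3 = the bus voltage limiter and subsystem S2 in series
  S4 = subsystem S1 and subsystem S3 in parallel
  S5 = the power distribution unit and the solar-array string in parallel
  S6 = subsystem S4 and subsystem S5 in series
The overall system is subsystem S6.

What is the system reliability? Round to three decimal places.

0.922

Series (shunt driver and array deployment motor): 0.78740 × 0.82520 = 0.64976
Parallel (battery charge regulator and load switch): 1 − (1 − 0.73140)(1 − 0.78030) = 0.94099
Series (bus voltage limiter and [0.94099]): 0.91150 × 0.94099 = 0.85771
Parallel ([0.64976] and [0.85771]): 1 − (1 − 0.64976)(1 − 0.85771) = 0.95016
Parallel (power distribution unit and solar-array string): 1 − (1 − 0.82550)(1 − 0.83000) = 0.97034
Series ([0.95016] and [0.97034]): 0.95016 × 0.97034 = 0.922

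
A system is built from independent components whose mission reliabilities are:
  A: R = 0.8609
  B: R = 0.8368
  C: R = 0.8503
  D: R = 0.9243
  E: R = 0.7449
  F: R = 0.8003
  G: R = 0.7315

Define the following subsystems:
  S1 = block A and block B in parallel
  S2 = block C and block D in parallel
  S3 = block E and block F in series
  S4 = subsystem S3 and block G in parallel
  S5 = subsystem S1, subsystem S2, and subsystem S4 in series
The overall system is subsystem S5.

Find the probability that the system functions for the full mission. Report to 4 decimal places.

0.8615

Parallel (A and B): 1 − (1 − 0.860900)(1 − 0.836800) = 0.977299
Parallel (C and D): 1 − (1 − 0.850300)(1 − 0.924300) = 0.988668
Series (E and F): 0.744900 × 0.800300 = 0.596143
Parallel ([0.596143] and G): 1 − (1 − 0.596143)(1 − 0.731500) = 0.891564
Series ([0.977299], [0.988668], and [0.891564]): 0.977299 × 0.988668 × 0.891564 = 0.8615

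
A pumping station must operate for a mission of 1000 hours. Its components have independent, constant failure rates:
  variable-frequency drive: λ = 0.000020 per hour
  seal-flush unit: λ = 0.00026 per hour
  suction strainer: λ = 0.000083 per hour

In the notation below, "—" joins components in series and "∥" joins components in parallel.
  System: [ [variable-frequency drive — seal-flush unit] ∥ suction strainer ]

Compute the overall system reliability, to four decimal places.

0.9805

R(variable-frequency drive) = exp(−0.000020 × 1000) = 0.980199
R(seal-flush unit) = exp(−0.00026 × 1000) = 0.771052
R(suction strainer) = exp(−0.000083 × 1000) = 0.920351
Series (variable-frequency drive and seal-flush unit): 0.980199 × 0.771052 = 0.755784
Parallel ([0.755784] and suction strainer): 1 − (1 − 0.755784)(1 − 0.920351) = 0.9805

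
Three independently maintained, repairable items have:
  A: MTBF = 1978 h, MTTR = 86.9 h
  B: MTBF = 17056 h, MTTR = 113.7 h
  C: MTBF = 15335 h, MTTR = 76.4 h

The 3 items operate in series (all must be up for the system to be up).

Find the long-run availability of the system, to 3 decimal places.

A(A) = MTBF/(MTBF+MTTR) = 1978/(1978+86.9) = 0.957916
A(B) = MTBF/(MTBF+MTTR) = 17056/(17056+113.7) = 0.993378
A(C) = MTBF/(MTBF+MTTR) = 15335/(15335+76.4) = 0.995043
Series availability: 0.957916 × 0.993378 × 0.995043 = 0.947

0.947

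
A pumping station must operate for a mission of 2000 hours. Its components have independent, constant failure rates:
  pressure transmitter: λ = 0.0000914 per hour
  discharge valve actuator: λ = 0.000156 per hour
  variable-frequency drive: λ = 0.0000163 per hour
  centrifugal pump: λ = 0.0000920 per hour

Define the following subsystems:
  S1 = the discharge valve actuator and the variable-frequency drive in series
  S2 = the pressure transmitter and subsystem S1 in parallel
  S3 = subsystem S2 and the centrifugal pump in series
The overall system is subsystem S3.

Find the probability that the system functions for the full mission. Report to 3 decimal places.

R(pressure transmitter) = exp(−0.0000914 × 2000) = 0.83293
R(discharge valve actuator) = exp(−0.000156 × 2000) = 0.73198
R(variable-frequency drive) = exp(−0.0000163 × 2000) = 0.96793
R(centrifugal pump) = exp(−0.0000920 × 2000) = 0.83194
Series (discharge valve actuator and variable-frequency drive): 0.73198 × 0.96793 = 0.70851
Parallel (pressure transmitter and [0.70851]): 1 − (1 − 0.83293)(1 − 0.70851) = 0.95130
Series ([0.95130] and centrifugal pump): 0.95130 × 0.83194 = 0.791

0.791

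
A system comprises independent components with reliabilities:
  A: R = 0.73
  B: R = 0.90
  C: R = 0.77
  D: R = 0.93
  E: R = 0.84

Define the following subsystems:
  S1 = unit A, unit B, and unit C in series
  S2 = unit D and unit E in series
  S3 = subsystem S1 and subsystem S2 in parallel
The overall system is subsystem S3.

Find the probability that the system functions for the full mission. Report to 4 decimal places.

Series (A, B, and C): 0.730000 × 0.900000 × 0.770000 = 0.505890
Series (D and E): 0.930000 × 0.840000 = 0.781200
Parallel ([0.505890] and [0.781200]): 1 − (1 − 0.505890)(1 − 0.781200) = 0.8919

0.8919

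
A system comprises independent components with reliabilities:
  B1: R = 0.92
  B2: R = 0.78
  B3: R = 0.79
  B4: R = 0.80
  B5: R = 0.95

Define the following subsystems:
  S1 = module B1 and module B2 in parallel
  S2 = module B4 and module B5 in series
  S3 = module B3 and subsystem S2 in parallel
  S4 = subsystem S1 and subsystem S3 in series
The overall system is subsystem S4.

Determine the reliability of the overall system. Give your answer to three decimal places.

0.933

Parallel (B1 and B2): 1 − (1 − 0.92000)(1 − 0.78000) = 0.98240
Series (B4 and B5): 0.80000 × 0.95000 = 0.76000
Parallel (B3 and [0.76000]): 1 − (1 − 0.79000)(1 − 0.76000) = 0.94960
Series ([0.98240] and [0.94960]): 0.98240 × 0.94960 = 0.933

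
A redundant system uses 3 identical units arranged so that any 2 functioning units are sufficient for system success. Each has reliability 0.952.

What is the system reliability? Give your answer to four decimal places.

0.9933

R = Σ_{i=2}^{3} C(3,i) p^i (1−p)^{3−i} with p = 0.952
C(3,2)·0.952^2·0.048^1 = 0.130508
C(3,3)·0.952^3·0.048^0 = 0.862801
Sum = 0.9933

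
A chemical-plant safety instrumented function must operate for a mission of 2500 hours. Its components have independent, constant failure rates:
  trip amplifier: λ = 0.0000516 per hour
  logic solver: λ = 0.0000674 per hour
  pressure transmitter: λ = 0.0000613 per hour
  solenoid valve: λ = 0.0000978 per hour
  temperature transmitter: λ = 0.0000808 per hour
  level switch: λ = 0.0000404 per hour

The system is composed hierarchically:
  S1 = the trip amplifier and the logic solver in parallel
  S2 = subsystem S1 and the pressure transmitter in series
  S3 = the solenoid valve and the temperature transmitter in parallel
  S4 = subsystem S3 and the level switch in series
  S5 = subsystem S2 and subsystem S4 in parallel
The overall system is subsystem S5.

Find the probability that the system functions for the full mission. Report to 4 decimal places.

0.9791

R(trip amplifier) = exp(−0.0000516 × 2500) = 0.878974
R(logic solver) = exp(−0.0000674 × 2500) = 0.844931
R(pressure transmitter) = exp(−0.0000613 × 2500) = 0.857915
R(solenoid valve) = exp(−0.0000978 × 2500) = 0.783096
R(temperature transmitter) = exp(−0.0000808 × 2500) = 0.817095
R(level switch) = exp(−0.0000404 × 2500) = 0.903933
Parallel (trip amplifier and logic solver): 1 − (1 − 0.878974)(1 − 0.844931) = 0.981233
Series ([0.981233] and pressure transmitter): 0.981233 × 0.857915 = 0.841815
Parallel (solenoid valve and temperature transmitter): 1 − (1 − 0.783096)(1 − 0.817095) = 0.960327
Series ([0.960327] and level switch): 0.960327 × 0.903933 = 0.868071
Parallel ([0.841815] and [0.868071]): 1 − (1 − 0.841815)(1 − 0.868071) = 0.9791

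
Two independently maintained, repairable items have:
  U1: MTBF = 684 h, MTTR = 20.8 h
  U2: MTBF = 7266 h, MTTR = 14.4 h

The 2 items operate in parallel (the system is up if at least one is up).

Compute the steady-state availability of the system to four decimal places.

A(U1) = MTBF/(MTBF+MTTR) = 684/(684+20.8) = 0.970488
A(U2) = MTBF/(MTBF+MTTR) = 7266/(7266+14.4) = 0.998022
Parallel availability: 1 − (1 − 0.970488)(1 − 0.998022) = 0.9999

0.9999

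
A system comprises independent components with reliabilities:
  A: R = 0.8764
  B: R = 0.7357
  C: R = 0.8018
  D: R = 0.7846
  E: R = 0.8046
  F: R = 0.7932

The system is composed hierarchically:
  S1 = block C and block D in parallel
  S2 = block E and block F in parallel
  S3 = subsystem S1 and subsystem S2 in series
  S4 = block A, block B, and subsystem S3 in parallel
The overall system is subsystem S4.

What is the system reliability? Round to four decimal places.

0.9973

Parallel (C and D): 1 − (1 − 0.801800)(1 − 0.784600) = 0.957308
Parallel (E and F): 1 − (1 − 0.804600)(1 − 0.793200) = 0.959591
Series ([0.957308] and [0.959591]): 0.957308 × 0.959591 = 0.918624
Parallel (A, B, and [0.918624]): 1 − (1 − 0.876400)(1 − 0.735700)(1 − 0.918624) = 0.9973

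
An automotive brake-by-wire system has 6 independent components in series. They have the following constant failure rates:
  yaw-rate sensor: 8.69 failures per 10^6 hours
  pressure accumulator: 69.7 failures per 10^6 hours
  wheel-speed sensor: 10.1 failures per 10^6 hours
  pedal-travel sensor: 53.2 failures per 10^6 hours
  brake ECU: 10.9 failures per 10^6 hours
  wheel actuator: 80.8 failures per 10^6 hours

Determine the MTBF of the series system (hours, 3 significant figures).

4280

Series of exponential components: λ_sys = Σ λ_i
λ_sys = 0.00000869 + 0.0000697 + 0.0000101 + 0.0000532 + 0.0000109 + 0.0000808 = 2.3339e-04 /h
MTBF = 1 / λ_sys = 4280 h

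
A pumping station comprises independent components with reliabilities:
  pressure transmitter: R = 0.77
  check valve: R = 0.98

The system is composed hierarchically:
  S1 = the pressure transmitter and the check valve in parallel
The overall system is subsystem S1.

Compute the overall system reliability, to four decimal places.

0.9954

Parallel (pressure transmitter and check valve): 1 − (1 − 0.770000)(1 − 0.980000) = 0.9954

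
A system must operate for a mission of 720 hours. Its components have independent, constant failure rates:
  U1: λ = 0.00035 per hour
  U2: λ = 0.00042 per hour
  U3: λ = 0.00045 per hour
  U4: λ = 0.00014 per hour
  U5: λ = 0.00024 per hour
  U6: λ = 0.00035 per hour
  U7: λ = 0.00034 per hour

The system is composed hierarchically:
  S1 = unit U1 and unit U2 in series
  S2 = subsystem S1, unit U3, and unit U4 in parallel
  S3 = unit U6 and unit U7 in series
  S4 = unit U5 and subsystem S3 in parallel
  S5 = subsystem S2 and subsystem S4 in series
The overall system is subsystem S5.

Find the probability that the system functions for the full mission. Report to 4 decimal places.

R(U1) = exp(−0.00035 × 720) = 0.777245
R(U2) = exp(−0.00042 × 720) = 0.739042
R(U3) = exp(−0.00045 × 720) = 0.723250
R(U4) = exp(−0.00014 × 720) = 0.904114
R(U5) = exp(−0.00024 × 720) = 0.841306
R(U6) = exp(−0.00035 × 720) = 0.777245
R(U7) = exp(−0.00034 × 720) = 0.782861
Series (U1 and U2): 0.777245 × 0.739042 = 0.574417
Parallel ([0.574417], U3, and U4): 1 − (1 − 0.574417)(1 − 0.723250)(1 − 0.904114) = 0.988707
Series (U6 and U7): 0.777245 × 0.782861 = 0.608475
Parallel (U5 and [0.608475]): 1 − (1 − 0.841306)(1 − 0.608475) = 0.937867
Series ([0.988707] and [0.937867]): 0.988707 × 0.937867 = 0.9273

0.9273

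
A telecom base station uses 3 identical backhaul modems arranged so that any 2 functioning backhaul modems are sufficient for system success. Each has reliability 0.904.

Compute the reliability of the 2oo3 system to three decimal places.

0.974

R = Σ_{i=2}^{3} C(3,i) p^i (1−p)^{3−i} with p = 0.904
C(3,2)·0.904^2·0.096^1 = 0.23536
C(3,3)·0.904^3·0.096^0 = 0.73876
Sum = 0.974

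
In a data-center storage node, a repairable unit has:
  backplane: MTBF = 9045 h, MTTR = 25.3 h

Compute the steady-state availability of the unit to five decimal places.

A(backplane) = MTBF/(MTBF+MTTR) = 9045/(9045+25.3) = 0.99721

0.99721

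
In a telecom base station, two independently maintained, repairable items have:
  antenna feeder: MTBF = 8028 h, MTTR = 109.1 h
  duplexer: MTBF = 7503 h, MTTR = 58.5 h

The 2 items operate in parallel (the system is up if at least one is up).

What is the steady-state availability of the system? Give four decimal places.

0.9999

A(antenna feeder) = MTBF/(MTBF+MTTR) = 8028/(8028+109.1) = 0.986592
A(duplexer) = MTBF/(MTBF+MTTR) = 7503/(7503+58.5) = 0.992263
Parallel availability: 1 − (1 − 0.986592)(1 − 0.992263) = 0.9999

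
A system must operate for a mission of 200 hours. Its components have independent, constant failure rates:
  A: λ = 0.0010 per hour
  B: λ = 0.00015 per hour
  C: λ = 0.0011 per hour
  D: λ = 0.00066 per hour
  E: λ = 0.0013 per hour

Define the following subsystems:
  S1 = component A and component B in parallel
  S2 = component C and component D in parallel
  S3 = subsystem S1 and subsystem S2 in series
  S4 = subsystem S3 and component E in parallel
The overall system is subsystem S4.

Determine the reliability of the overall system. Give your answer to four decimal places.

0.9932

R(A) = exp(−0.0010 × 200) = 0.818731
R(B) = exp(−0.00015 × 200) = 0.970446
R(C) = exp(−0.0011 × 200) = 0.802519
R(D) = exp(−0.00066 × 200) = 0.876341
R(E) = exp(−0.0013 × 200) = 0.771052
Parallel (A and B): 1 − (1 − 0.818731)(1 − 0.970446) = 0.994643
Parallel (C and D): 1 − (1 − 0.802519)(1 − 0.876341) = 0.975580
Series ([0.994643] and [0.975580]): 0.994643 × 0.975580 = 0.970354
Parallel ([0.970354] and E): 1 − (1 − 0.970354)(1 − 0.771052) = 0.9932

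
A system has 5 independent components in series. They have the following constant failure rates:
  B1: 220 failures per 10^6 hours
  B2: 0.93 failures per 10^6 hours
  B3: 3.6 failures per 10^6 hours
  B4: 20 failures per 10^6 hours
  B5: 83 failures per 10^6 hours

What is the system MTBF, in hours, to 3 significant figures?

Series of exponential components: λ_sys = Σ λ_i
λ_sys = 0.00022 + 0.00000093 + 0.0000036 + 0.000020 + 0.000083 = 3.2753e-04 /h
MTBF = 1 / λ_sys = 3050 h

3050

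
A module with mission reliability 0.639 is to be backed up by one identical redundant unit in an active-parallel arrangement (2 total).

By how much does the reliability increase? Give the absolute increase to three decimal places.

0.231

R_before = 0.639
R_after = 1 − (1 − 0.639)^2 = 0.870
ΔR = 0.870 − 0.639 = 0.231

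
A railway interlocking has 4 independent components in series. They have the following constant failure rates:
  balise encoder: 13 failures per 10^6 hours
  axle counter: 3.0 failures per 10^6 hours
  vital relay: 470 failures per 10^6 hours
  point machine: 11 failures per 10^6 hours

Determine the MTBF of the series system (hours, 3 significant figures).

Series of exponential components: λ_sys = Σ λ_i
λ_sys = 0.000013 + 0.0000030 + 0.00047 + 0.000011 = 4.9700e-04 /h
MTBF = 1 / λ_sys = 2010 h

2010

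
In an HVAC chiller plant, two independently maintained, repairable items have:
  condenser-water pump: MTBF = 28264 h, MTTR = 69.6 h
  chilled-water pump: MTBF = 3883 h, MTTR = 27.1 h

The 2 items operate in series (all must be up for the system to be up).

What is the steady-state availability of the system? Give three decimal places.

A(condenser-water pump) = MTBF/(MTBF+MTTR) = 28264/(28264+69.6) = 0.997544
A(chilled-water pump) = MTBF/(MTBF+MTTR) = 3883/(3883+27.1) = 0.993069
Series availability: 0.997544 × 0.993069 = 0.991

0.991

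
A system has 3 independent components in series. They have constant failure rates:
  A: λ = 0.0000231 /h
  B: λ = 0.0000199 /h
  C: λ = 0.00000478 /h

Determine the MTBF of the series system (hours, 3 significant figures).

20900

Series of exponential components: λ_sys = Σ λ_i
λ_sys = 0.0000231 + 0.0000199 + 0.00000478 = 4.7780e-05 /h
MTBF = 1 / λ_sys = 20900 h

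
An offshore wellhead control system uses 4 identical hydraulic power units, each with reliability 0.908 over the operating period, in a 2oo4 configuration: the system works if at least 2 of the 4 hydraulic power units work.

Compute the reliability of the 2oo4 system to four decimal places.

0.9971

R = Σ_{i=2}^{4} C(4,i) p^i (1−p)^{4−i} with p = 0.908
C(4,2)·0.908^2·0.092^2 = 0.041870
C(4,3)·0.908^3·0.092^1 = 0.275490
C(4,4)·0.908^4·0.092^0 = 0.679741
Sum = 0.9971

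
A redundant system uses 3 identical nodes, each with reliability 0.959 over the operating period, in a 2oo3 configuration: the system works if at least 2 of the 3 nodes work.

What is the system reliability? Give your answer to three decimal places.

0.995

R = Σ_{i=2}^{3} C(3,i) p^i (1−p)^{3−i} with p = 0.959
C(3,2)·0.959^2·0.041^1 = 0.11312
C(3,3)·0.959^3·0.041^0 = 0.88197
Sum = 0.995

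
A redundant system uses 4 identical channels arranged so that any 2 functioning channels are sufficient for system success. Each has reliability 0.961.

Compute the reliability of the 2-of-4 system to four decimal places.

R = Σ_{i=2}^{4} C(4,i) p^i (1−p)^{4−i} with p = 0.961
C(4,2)·0.961^2·0.039^2 = 0.008428
C(4,3)·0.961^3·0.039^1 = 0.138451
C(4,4)·0.961^4·0.039^0 = 0.852891
Sum = 0.9998

0.9998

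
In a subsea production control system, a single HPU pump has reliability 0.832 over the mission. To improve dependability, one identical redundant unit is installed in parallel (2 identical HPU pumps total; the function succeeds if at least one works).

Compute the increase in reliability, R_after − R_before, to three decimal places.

0.140

R_before = 0.832
R_after = 1 − (1 − 0.832)^2 = 0.972
ΔR = 0.972 − 0.832 = 0.140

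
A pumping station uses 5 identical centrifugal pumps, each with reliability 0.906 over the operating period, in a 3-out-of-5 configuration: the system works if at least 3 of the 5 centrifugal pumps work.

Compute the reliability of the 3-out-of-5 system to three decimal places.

R = Σ_{i=3}^{5} C(5,i) p^i (1−p)^{5−i} with p = 0.906
C(5,3)·0.906^3·0.094^2 = 0.06571
C(5,4)·0.906^4·0.094^1 = 0.31667
C(5,5)·0.906^5·0.094^0 = 0.61044
Sum = 0.993

0.993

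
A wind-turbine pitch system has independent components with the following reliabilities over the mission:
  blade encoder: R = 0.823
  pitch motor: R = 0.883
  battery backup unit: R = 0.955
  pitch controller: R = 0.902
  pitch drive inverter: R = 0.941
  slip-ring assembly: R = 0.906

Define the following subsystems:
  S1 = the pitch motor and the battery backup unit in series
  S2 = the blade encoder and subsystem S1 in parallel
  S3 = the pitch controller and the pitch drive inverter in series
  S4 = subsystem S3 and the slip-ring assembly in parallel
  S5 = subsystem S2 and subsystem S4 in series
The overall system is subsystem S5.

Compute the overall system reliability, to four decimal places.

0.9584

Series (pitch motor and battery backup unit): 0.883000 × 0.955000 = 0.843265
Parallel (blade encoder and [0.843265]): 1 − (1 − 0.823000)(1 − 0.843265) = 0.972258
Series (pitch controller and pitch drive inverter): 0.902000 × 0.941000 = 0.848782
Parallel ([0.848782] and slip-ring assembly): 1 − (1 − 0.848782)(1 − 0.906000) = 0.985786
Series ([0.972258] and [0.985786]): 0.972258 × 0.985786 = 0.9584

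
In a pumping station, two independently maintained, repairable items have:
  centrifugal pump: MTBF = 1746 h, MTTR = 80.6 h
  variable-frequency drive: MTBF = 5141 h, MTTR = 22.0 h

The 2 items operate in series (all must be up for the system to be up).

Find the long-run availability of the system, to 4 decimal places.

0.9518

A(centrifugal pump) = MTBF/(MTBF+MTTR) = 1746/(1746+80.6) = 0.955874
A(variable-frequency drive) = MTBF/(MTBF+MTTR) = 5141/(5141+22.0) = 0.995739
Series availability: 0.955874 × 0.995739 = 0.9518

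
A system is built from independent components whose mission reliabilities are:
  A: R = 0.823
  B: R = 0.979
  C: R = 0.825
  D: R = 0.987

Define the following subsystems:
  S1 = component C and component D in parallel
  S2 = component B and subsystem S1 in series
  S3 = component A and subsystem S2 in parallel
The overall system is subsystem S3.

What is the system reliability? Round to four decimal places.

Parallel (C and D): 1 − (1 − 0.825000)(1 − 0.987000) = 0.997725
Series (B and [0.997725]): 0.979000 × 0.997725 = 0.976773
Parallel (A and [0.976773]): 1 − (1 − 0.823000)(1 − 0.976773) = 0.9959

0.9959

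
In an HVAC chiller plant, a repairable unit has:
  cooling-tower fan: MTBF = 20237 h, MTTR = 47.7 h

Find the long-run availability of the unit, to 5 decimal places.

A(cooling-tower fan) = MTBF/(MTBF+MTTR) = 20237/(20237+47.7) = 0.99765

0.99765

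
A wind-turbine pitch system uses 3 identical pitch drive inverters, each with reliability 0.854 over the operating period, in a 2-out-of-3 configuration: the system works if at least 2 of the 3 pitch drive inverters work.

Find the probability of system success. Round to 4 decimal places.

0.9423

R = Σ_{i=2}^{3} C(3,i) p^i (1−p)^{3−i} with p = 0.854
C(3,2)·0.854^2·0.146^1 = 0.319440
C(3,3)·0.854^3·0.146^0 = 0.622836
Sum = 0.9423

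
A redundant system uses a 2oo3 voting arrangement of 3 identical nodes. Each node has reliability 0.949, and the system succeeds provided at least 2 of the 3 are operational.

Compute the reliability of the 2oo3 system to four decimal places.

R = Σ_{i=2}^{3} C(3,i) p^i (1−p)^{3−i} with p = 0.949
C(3,2)·0.949^2·0.051^1 = 0.137792
C(3,3)·0.949^3·0.051^0 = 0.854670
Sum = 0.9925

0.9925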